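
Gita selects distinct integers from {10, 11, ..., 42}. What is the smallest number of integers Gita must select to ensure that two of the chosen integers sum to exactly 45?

A set avoiding the sum 45 can contain at most one of each pair {x, 45−x}, plus the 7 elements whose complement lies outside the range.
The integers 23, …, 42 (20 of them) are such a set: any two sum to at least 23+24 = 47 > 45.
Any 21st integer completes one of the 13 pairs, so 21 choices force a sum of 45.

21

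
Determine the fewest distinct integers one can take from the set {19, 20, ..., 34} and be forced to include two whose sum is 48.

A set avoiding the sum 48 can contain at most one of each pair {x, 48−x}, plus the 6 elements whose complement lies outside the range or equal to its own complement.
The integers 24, …, 34 (11 of them) are such a set: any two sum to at least 24+25 = 49 > 48.
By pigeonhole, any 12th integer completes one of the 5 pairs, so 12 choices force a sum of 48.

12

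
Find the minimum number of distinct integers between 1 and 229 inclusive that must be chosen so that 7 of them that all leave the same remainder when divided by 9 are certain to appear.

Pigeonhole: the 9 residue classes mod 9 are the pigeonholes.
With 54 integers one could put 6 in each residue class and have no class reach 7.
The 55th integer pushes some class to 7, so 9·6 + 1 = 55.

55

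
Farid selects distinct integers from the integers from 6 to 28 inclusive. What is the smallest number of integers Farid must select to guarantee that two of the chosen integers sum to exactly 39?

15

Two chosen integers sum to 39 exactly when both halves of some pair {x, 39−x} with 11 ≤ x ≤ 39−x ≤ 28 are chosen — 9 such pairs.
The remaining 5 elements (those with no distinct partner in range) can never complete a 39-sum, so the worst case takes all of them and one from each pair: 5 + 9 = 14.
By pigeonhole, the 15th integer has to be the second member of some pair, so 14 + 1 = 15.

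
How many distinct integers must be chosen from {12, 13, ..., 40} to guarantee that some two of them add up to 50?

17

Two chosen integers sum to 50 exactly when both halves of some pair {x, 50−x} with 12 ≤ x ≤ 50−x ≤ 38 are chosen — 13 such pairs.
The remaining 3 elements (those with no distinct partner in range) can never complete a 50-sum, so the worst case takes all of them and one from each pair: 3 + 13 = 16.
The 17th integer has to be the second member of some pair, so 16 + 1 = 17.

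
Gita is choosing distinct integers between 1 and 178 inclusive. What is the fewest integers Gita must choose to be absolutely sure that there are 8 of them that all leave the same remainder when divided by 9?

64

Pigeonhole: the 9 residue classes mod 9 are the pigeonholes.
With 63 integers one could put 7 in each residue class and have no class reach 8.
The 64th integer pushes some class to 8, so 9·7 + 1 = 64.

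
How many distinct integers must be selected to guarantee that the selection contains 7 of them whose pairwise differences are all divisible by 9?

Integers whose pairwise differences are multiples of 9 are exactly those sharing a remainder mod 9. By pigeonhole, the 9 residue classes mod 9 are the pigeonholes.
With 54 integers one could put 6 in each residue class and have no class reach 7.
The 55th integer pushes some class to 7, so 9·6 + 1 = 55.

55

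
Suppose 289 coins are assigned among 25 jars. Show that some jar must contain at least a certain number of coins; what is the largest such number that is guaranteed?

Pigeonhole: the 25 jars are the holes and the 289 coins are the pigeons.
If every jar held at most 11 coins, the total would be at most 25 × 11 = 275, which is less than 289.
So some jar holds at least ⌈289/25⌉ = 12 coins.

12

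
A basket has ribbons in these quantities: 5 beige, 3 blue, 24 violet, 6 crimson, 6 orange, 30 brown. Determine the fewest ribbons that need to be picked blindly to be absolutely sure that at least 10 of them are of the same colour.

Put each drawn ribbon into a box by colour. The largest draw with every box below 10 takes min(count, 9) from each colour; colours with fewer than 9 contribute all they have.
Σ min(cᵢ, 9) = 5 + 3 + 9 + 6 + 6 + 9 = 38.
Draw number 38 + 1 = 39 must push one box to 10.

39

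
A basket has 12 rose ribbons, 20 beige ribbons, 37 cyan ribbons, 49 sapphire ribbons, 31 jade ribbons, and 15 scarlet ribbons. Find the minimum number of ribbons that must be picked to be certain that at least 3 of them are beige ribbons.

In the worst case for collecting beige ribbons, every non-beige ribbon comes out first.
There are 12 + 37 + 49 + 31 + 15 = 144 non-beige ribbons altogether.
After those, each further ribbon must be beige, so 144 + 3 = 147 draws guarantee 3 beige ribbons.

147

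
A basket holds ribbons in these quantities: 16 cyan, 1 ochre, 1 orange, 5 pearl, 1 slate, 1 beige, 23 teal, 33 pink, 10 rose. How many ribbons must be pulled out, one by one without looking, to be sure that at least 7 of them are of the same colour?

34

By the pigeonhole principle, the 9 colours are the holes; the ribbons drawn are the pigeons.
To avoid 7 of any one colour, the worst case takes at most 6 of each colour, or every ribbon of a colour that has fewer than 6.
That gives 6 + 1 + 1 + 5 + 1 + 1 + 6 + 6 + 6 = 33 ribbons with no colour reaching 7.
The next ribbon forces some colour to 7, so 33 + 1 = 34.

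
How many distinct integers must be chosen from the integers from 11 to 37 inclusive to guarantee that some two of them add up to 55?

18

Two chosen integers sum to 55 exactly when both halves of some pair {x, 55−x} with 18 ≤ x ≤ 55−x ≤ 37 are chosen — 10 such pairs.
The remaining 7 elements (those with no distinct partner in range) can never complete a 55-sum, so the worst case takes all of them and one from each pair: 7 + 10 = 17.
Pigeonhole: the 18th integer has to be the second member of some pair, so 17 + 1 = 18.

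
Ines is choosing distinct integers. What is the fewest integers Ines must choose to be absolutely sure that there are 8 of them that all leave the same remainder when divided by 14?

The 14 residue classes mod 14 are the pigeonholes.
With 98 integers one could put 7 in each residue class and have no class reach 8.
The 99th integer pushes some class to 8, so 14·7 + 1 = 99.

99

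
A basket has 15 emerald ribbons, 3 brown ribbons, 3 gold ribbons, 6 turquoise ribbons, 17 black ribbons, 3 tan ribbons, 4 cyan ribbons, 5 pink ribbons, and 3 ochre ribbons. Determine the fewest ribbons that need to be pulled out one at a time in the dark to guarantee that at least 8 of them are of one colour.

An adversary could hand out at most 7 ribbons per colour (7 colours run out sooner): 7 + 3 + 3 + 6 + 7 + 3 + 4 + 5 + 3 = 41 ribbons and still no colour has 8.
One more ribbon lands in a colour already at 7, so 42 draws are enough and 41 are not.

42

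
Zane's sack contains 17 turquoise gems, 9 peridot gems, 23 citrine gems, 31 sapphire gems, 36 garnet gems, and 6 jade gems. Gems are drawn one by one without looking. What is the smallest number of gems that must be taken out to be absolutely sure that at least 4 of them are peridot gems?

In the worst case for collecting peridot gems, every non-peridot gem comes out first.
There are 17 + 23 + 31 + 36 + 6 = 113 non-peridot gems altogether.
After those, each further gem must be peridot, so 113 + 4 = 117 draws guarantee 4 peridot gems.

117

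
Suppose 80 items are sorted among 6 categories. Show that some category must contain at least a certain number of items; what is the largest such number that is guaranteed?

By the pigeonhole principle, the 6 categories are the holes and the 80 items are the pigeons.
If every category held at most 13 items, the total would be at most 6 × 13 = 78, which is less than 80.
So some category holds at least ⌈80/6⌉ = 14 items.

14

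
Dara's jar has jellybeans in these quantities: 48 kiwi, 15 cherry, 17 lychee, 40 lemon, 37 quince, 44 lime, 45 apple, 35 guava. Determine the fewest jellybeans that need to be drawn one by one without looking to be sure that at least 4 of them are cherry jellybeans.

In the worst case for collecting cherry jellybeans, every non-cherry jellybean comes out first.
There are 48 + 17 + 40 + 37 + 44 + 45 + 35 = 266 non-cherry jellybeans altogether.
After those, each further jellybean must be cherry, so 266 + 4 = 270 draws guarantee 4 cherry jellybeans.

270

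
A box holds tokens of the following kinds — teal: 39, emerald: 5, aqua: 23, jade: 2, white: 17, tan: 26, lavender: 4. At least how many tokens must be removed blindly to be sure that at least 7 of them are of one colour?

An adversary could hand out at most 6 tokens per colour (emerald, jade, lavender run out sooner): 6 + 5 + 6 + 2 + 6 + 6 + 4 = 35 tokens and still no colour has 7.
One more token lands in a colour already at 6, so 36 draws are enough and 35 are not.

36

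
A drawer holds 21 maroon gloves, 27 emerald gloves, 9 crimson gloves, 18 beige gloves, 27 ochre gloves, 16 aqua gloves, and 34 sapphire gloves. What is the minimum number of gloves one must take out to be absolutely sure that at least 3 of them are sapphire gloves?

121

In the worst case for collecting sapphire gloves, every non-sapphire glove comes out first.
There are 21 + 27 + 9 + 18 + 27 + 16 = 118 non-sapphire gloves altogether.
After those, each further glove must be sapphire, so 118 + 3 = 121 draws guarantee 3 sapphire gloves.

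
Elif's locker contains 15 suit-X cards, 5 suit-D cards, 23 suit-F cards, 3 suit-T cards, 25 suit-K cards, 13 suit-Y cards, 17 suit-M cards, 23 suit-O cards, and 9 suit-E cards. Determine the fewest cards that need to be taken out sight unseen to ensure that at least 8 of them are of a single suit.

58

An adversary could hand out at most 7 cards per suit (suit-D, suit-T run out sooner): 7 + 5 + 7 + 3 + 7 + 7 + 7 + 7 + 7 = 57 cards and still no suit has 8.
By pigeonhole, one more card lands in a suit already at 7, so 58 draws are enough and 57 are not.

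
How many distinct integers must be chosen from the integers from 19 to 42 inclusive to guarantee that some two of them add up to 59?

14

Group the elements by complementary pair {x, 59−x}: {19,40}, {20,39}, {21,38}, …, giving 11 two-element pairs and 2 integers whose partner 59−x falls outside [19,42].
Treating each of those 13 groups as a pigeonhole, one can pick one integer per group — 13 integers — with no two summing to 59.
The 14th integer lands in an occupied pair, forcing a sum of 59.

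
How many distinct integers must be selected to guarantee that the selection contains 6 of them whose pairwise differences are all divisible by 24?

Integers whose pairwise differences are multiples of 24 are exactly those sharing a remainder mod 24. By the pigeonhole principle, the 24 residue classes mod 24 are the pigeonholes.
With 120 integers one could put 5 in each residue class and have no class reach 6.
The 121st integer pushes some class to 6, so 24·5 + 1 = 121.

121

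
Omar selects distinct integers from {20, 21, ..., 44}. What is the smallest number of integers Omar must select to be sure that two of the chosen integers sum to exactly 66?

15

A set avoiding the sum 66 can contain at most one of each pair {x, 66−x}, plus the 3 elements whose complement lies outside the range or equal to its own complement.
The integers 20, …, 33 (14 of them) are such a set: any two sum to at least 20+21 = 41 and at most 32+33 = 65 < 66.
By the pigeonhole principle, any 15th integer completes one of the 11 pairs, so 15 choices force a sum of 66.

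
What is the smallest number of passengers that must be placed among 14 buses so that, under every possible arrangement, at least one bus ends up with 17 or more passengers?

With 224 passengers one could put exactly 16 in each of the 14 buses, and no bus would reach 17.
By pigeonhole, one more passenger must land in a bus that already has 16, giving it 17.
So 14 × 16 + 1 = 225 passengers are required.

225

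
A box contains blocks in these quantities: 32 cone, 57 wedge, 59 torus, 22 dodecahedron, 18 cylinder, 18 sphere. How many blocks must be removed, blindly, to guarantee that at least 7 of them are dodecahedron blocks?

In the worst case for collecting dodecahedron blocks, every non-dodecahedron block comes out first.
There are 32 + 57 + 59 + 18 + 18 = 184 non-dodecahedron blocks altogether.
After those, each further block must be dodecahedron, so 184 + 7 = 191 draws guarantee 7 dodecahedron blocks.

191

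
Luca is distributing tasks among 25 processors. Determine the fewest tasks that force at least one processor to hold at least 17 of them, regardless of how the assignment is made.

With 400 tasks one could put exactly 16 in each of the 25 processors, and no processor would reach 17.
By pigeonhole, one more task must land in a processor that already has 16, giving it 17.
So 25 × 16 + 1 = 401 tasks are required.

401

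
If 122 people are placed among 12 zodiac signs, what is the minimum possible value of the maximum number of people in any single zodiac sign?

11

The 12 zodiac signs are the holes and the 122 people are the pigeons.
If every zodiac sign held at most 10 people, the total would be at most 12 × 10 = 120, which is less than 122.
So some zodiac sign holds at least ⌈122/12⌉ = 11 people.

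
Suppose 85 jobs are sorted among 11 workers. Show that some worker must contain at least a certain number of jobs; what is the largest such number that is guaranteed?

8

The 11 workers are the holes and the 85 jobs are the pigeons.
If every worker held at most 7 jobs, the total would be at most 11 × 7 = 77, which is less than 85.
So some worker holds at least ⌈85/11⌉ = 8 jobs.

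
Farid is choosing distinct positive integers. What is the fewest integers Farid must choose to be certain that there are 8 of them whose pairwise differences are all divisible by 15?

106

Integers whose pairwise differences are multiples of 15 are exactly those sharing a remainder mod 15. By pigeonhole, the 15 residue classes mod 15 are the pigeonholes.
With 105 integers one could put 7 in each residue class and have no class reach 8.
The 106th integer pushes some class to 8, so 15·7 + 1 = 106.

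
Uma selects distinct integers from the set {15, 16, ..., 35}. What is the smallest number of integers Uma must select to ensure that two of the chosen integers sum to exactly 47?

13

A set avoiding the sum 47 can contain at most one of each pair {x, 47−x}, plus the 3 elements whose complement lies outside the range.
The integers 24, …, 35 (12 of them) are such a set: any two sum to at least 24+25 = 49 > 47.
Pigeonhole: any 13th integer completes one of the 9 pairs, so 13 choices force a sum of 47.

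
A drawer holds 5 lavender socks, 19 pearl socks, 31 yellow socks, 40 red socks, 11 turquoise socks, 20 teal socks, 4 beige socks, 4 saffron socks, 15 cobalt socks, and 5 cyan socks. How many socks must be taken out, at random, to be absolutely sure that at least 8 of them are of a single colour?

Put each drawn sock into a box by colour. The largest draw with every box below 8 takes min(count, 7) from each colour; colours with fewer than 7 contribute all they have.
Σ min(cᵢ, 7) = 5 + 7 + 7 + 7 + 7 + 7 + 4 + 4 + 7 + 5 = 60.
Draw number 60 + 1 = 61 must push one box to 8.

61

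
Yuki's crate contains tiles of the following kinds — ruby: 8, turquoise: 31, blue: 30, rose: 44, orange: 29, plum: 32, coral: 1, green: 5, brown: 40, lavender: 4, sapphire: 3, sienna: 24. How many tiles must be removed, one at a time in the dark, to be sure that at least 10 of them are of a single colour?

An adversary could hand out at most 9 tiles per colour (5 colours run out sooner): 8 + 9 + 9 + 9 + 9 + 9 + 1 + 5 + 9 + 4 + 3 + 9 = 84 tiles and still no colour has 10.
Pigeonhole: one more tile lands in a colour already at 9, so 85 draws are enough and 84 are not.

85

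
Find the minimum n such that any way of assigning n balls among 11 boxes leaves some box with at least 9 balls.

89

With 88 balls one could put exactly 8 in each of the 11 boxes, and no box would reach 9.
Pigeonhole: one more ball must land in a box that already has 8, giving it 9.
So 11 × 8 + 1 = 89 balls are required.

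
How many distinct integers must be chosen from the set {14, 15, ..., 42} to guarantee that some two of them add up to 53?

Group the elements by complementary pair {x, 53−x}: {14,39}, {15,38}, {16,37}, …, giving 13 two-element pairs and 3 integers whose partner 53−x falls outside [14,42].
Treating each of those 16 groups as a pigeonhole, one can pick one integer per group — 16 integers — with no two summing to 53.
The 17th integer lands in an occupied pair, forcing a sum of 53.

17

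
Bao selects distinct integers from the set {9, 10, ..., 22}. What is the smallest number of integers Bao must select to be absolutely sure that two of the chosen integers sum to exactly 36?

11

Two chosen integers sum to 36 exactly when both halves of some pair {x, 36−x} with 14 ≤ x ≤ 36−x ≤ 22 are chosen — 4 such pairs.
The remaining 6 elements (those with no distinct partner in range) can never complete a 36-sum, so the worst case takes all of them and one from each pair: 6 + 4 = 10.
Pigeonhole: the 11th integer has to be the second member of some pair, so 10 + 1 = 11.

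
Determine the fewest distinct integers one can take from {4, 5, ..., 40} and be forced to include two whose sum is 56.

26

Group the elements by complementary pair {x, 56−x}: {16,40}, {17,39}, {18,38}, …, giving 12 two-element pairs, the single value 28 (it cannot pair with itself since the integers are distinct), and 12 integers whose partner 56−x falls outside [4,40].
By the pigeonhole principle, treating each of those 25 groups as a pigeonhole, one can pick one integer per group — 25 integers — with no two summing to 56.
The 26th integer lands in an occupied pair, forcing a sum of 56.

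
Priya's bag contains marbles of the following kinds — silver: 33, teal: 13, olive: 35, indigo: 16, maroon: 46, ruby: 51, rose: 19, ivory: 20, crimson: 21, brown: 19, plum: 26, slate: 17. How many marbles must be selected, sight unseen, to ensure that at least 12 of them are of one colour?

An adversary could hand out at most 11 marbles per colour: 11 + 11 + 11 + 11 + 11 + 11 + 11 + 11 + 11 + 11 + 11 + 11 = 132 marbles and still no colour has 12.
Pigeonhole: one more marble lands in a colour already at 11, so 133 draws are enough and 132 are not.

133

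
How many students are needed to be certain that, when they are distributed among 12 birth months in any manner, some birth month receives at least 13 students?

With 144 students one could put exactly 12 in each of the 12 birth months, and no birth month would reach 13.
One more student must land in a birth month that already has 12, giving it 13.
So 12 × 12 + 1 = 145 students are required.

145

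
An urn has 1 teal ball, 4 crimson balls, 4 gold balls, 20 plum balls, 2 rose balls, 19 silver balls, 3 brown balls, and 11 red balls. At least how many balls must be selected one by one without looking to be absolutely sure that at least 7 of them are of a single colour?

33

By pigeonhole, put each drawn ball into a box by colour. The largest draw with every box below 7 takes min(count, 6) from each colour; colours with fewer than 6 contribute all they have.
Σ min(cᵢ, 6) = 1 + 4 + 4 + 6 + 2 + 6 + 3 + 6 = 32.
Draw number 32 + 1 = 33 must push one box to 7.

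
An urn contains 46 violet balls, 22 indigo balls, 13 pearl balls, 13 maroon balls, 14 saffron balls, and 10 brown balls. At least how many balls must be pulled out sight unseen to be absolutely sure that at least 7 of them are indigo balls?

103

In the worst case for collecting indigo balls, every non-indigo ball comes out first.
There are 46 + 13 + 13 + 14 + 10 = 96 non-indigo balls altogether.
After those, each further ball must be indigo, so 96 + 7 = 103 draws guarantee 7 indigo balls.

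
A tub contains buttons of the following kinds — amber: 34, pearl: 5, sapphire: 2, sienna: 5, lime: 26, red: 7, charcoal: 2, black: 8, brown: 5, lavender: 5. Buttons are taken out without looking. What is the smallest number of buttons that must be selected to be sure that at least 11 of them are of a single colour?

60

Pigeonhole: put each drawn button into a box by colour. The largest draw with every box below 11 takes min(count, 10) from each colour; colours with fewer than 10 contribute all they have.
Σ min(cᵢ, 10) = 10 + 5 + 2 + 5 + 10 + 7 + 2 + 8 + 5 + 5 = 59.
Draw number 59 + 1 = 60 must push one box to 11.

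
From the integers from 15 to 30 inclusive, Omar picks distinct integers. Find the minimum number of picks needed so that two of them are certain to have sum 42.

Two chosen integers sum to 42 exactly when both halves of some pair {x, 42−x} with 15 ≤ x ≤ 42−x ≤ 27 are chosen — 6 such pairs.
The remaining 4 elements (those with no distinct partner in range) can never complete a 42-sum, so the worst case takes all of them and one from each pair: 4 + 6 = 10.
By the pigeonhole principle, the 11th integer has to be the second member of some pair, so 10 + 1 = 11.

11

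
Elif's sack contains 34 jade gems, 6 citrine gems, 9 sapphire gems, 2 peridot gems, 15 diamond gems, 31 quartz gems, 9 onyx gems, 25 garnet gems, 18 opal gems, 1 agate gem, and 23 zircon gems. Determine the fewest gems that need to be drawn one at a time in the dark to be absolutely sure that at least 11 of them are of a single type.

The 11 types are the holes; the gems drawn are the pigeons.
To avoid 11 of any one type, the worst case takes at most 10 of each type, or every gem of a type that has fewer than 10.
That gives 10 + 6 + 9 + 2 + 10 + 10 + 9 + 10 + 10 + 1 + 10 = 87 gems with no type reaching 11.
The next gem forces some type to 11, so 87 + 1 = 88.

88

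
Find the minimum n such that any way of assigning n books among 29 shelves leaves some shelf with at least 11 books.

291

With 290 books one could put exactly 10 in each of the 29 shelves, and no shelf would reach 11.
One more book must land in a shelf that already has 10, giving it 11.
So 29 × 10 + 1 = 291 books are required.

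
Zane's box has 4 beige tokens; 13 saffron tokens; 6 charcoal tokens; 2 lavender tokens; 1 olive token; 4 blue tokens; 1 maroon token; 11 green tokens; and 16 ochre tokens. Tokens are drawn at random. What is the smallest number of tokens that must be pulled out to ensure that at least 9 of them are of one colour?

43

An adversary could hand out at most 8 tokens per colour (6 colours run out sooner): 4 + 8 + 6 + 2 + 1 + 4 + 1 + 8 + 8 = 42 tokens and still no colour has 9.
One more token lands in a colour already at 8, so 43 draws are enough and 42 are not.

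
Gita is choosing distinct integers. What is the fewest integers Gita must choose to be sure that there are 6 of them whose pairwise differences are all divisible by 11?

Integers whose pairwise differences are multiples of 11 are exactly those sharing a remainder mod 11. Pigeonhole: the 11 residue classes mod 11 are the pigeonholes.
With 55 integers one could put 5 in each residue class and have no class reach 6.
The 56th integer pushes some class to 6, so 11·5 + 1 = 56.

56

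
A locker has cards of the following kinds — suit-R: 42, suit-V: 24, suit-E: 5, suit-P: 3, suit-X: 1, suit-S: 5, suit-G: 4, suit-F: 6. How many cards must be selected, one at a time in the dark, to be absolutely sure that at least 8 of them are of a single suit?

39

Put each drawn card into a box by suit. The largest draw with every box below 8 takes min(count, 7) from each suit; suits with fewer than 7 contribute all they have.
Σ min(cᵢ, 7) = 7 + 7 + 5 + 3 + 1 + 5 + 4 + 6 = 38.
Draw number 38 + 1 = 39 must push one box to 8.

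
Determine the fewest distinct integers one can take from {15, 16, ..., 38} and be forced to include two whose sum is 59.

Two chosen integers sum to 59 exactly when both halves of some pair {x, 59−x} with 21 ≤ x ≤ 59−x ≤ 38 are chosen — 9 such pairs.
The remaining 6 elements (those with no distinct partner in range) can never complete a 59-sum, so the worst case takes all of them and one from each pair: 6 + 9 = 15.
The 16th integer has to be the second member of some pair, so 15 + 1 = 16.

16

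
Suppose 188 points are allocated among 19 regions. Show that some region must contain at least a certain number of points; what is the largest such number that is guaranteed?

10

By the pigeonhole principle, the 19 regions are the holes and the 188 points are the pigeons.
If every region held at most 9 points, the total would be at most 19 × 9 = 171, which is less than 188.
So some region holds at least ⌈188/19⌉ = 10 points.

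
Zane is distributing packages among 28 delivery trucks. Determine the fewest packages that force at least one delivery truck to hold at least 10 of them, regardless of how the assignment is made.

253

With 252 packages one could put exactly 9 in each of the 28 delivery trucks, and no delivery truck would reach 10.
One more package must land in a delivery truck that already has 9, giving it 10.
So 28 × 9 + 1 = 253 packages are required.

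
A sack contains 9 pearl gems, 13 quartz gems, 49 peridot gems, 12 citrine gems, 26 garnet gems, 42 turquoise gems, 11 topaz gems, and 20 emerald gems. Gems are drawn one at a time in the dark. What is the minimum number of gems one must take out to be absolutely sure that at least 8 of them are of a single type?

57

The 8 types are the holes; the gems drawn are the pigeons.
To avoid 8 of any one type, the worst case takes at most 7 of each type.
That gives 7 + 7 + 7 + 7 + 7 + 7 + 7 + 7 = 56 gems with no type reaching 8.
The next gem forces some type to 8, so 56 + 1 = 57.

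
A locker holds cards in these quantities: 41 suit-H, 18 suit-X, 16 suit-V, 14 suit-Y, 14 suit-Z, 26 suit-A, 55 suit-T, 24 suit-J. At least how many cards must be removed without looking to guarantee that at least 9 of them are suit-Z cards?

In the worst case for collecting suit-Z cards, every non-suit-Z card comes out first.
There are 41 + 18 + 16 + 14 + 26 + 55 + 24 = 194 non-suit-Z cards altogether.
After those, each further card must be suit-Z, so 194 + 9 = 203 draws guarantee 9 suit-Z cards.

203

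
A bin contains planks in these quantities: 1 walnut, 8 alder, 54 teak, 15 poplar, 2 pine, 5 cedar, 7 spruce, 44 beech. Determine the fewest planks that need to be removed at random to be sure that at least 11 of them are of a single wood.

54

An adversary could hand out at most 10 planks per wood (5 woods run out sooner): 1 + 8 + 10 + 10 + 2 + 5 + 7 + 10 = 53 planks and still no wood has 11.
One more plank lands in a wood already at 10, so 54 draws are enough and 53 are not.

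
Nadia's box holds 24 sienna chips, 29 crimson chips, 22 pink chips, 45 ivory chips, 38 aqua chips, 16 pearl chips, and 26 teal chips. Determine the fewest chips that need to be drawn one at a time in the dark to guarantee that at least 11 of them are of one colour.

Put each drawn chip into a box by colour. The largest draw with every box below 11 takes min(count, 10) from each colour.
Σ min(cᵢ, 10) = 10 + 10 + 10 + 10 + 10 + 10 + 10 = 70.
Draw number 70 + 1 = 71 must push one box to 11.

71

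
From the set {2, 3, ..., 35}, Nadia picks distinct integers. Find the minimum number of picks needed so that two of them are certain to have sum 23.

Group the elements by complementary pair {x, 23−x}: {2,21}, {3,20}, {4,19}, …, giving 10 two-element pairs and 14 integers whose partner 23−x falls outside [2,35].
By pigeonhole, treating each of those 24 groups as a pigeonhole, one can pick one integer per group — 24 integers — with no two summing to 23.
The 25th integer lands in an occupied pair, forcing a sum of 23.

25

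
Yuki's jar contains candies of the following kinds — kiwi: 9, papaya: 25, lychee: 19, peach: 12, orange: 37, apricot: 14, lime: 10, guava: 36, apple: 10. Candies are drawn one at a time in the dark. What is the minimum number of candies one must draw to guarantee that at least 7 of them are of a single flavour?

By pigeonhole, put each drawn candy into a box by flavour. The largest draw with every box below 7 takes min(count, 6) from each flavour.
Σ min(cᵢ, 6) = 6 + 6 + 6 + 6 + 6 + 6 + 6 + 6 + 6 = 54.
Draw number 54 + 1 = 55 must push one box to 7.

55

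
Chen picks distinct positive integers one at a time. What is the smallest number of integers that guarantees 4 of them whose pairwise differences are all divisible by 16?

Integers whose pairwise differences are multiples of 16 are exactly those sharing a remainder mod 16. The 16 residue classes mod 16 are the pigeonholes.
With 48 integers one could put 3 in each residue class and have no class reach 4.
The 49th integer pushes some class to 4, so 16·3 + 1 = 49.

49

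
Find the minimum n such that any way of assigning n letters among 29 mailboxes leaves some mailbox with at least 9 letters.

With 232 letters one could put exactly 8 in each of the 29 mailboxes, and no mailbox would reach 9.
One more letter must land in a mailbox that already has 8, giving it 9.
So 29 × 8 + 1 = 233 letters are required.

233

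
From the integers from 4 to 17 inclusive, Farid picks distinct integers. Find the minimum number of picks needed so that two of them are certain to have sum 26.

A set avoiding the sum 26 can contain at most one of each pair {x, 26−x}, plus the 6 elements whose complement lies outside the range or equal to its own complement.
The integers 4, …, 13 (10 of them) are such a set: any two sum to at least 4+5 = 9 and at most 12+13 = 25 < 26.
Pigeonhole: any 11th integer completes one of the 4 pairs, so 11 choices force a sum of 26.

11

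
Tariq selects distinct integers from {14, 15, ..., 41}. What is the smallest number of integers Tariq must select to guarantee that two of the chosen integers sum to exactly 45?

Group the elements by complementary pair {x, 45−x}: {14,31}, {15,30}, {16,29}, …, giving 9 two-element pairs and 10 integers whose partner 45−x falls outside [14,41].
By the pigeonhole principle, treating each of those 19 groups as a pigeonhole, one can pick one integer per group — 19 integers — with no two summing to 45.
The 20th integer lands in an occupied pair, forcing a sum of 45.

20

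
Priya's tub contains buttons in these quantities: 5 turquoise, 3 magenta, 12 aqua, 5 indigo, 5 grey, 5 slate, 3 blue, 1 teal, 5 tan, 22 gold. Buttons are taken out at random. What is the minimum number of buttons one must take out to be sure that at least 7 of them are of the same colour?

By the pigeonhole principle, the 10 colours are the holes; the buttons drawn are the pigeons.
To avoid 7 of any one colour, the worst case takes at most 6 of each colour, or every button of a colour that has fewer than 6.
That gives 5 + 3 + 6 + 5 + 5 + 5 + 3 + 1 + 5 + 6 = 44 buttons with no colour reaching 7.
The next button forces some colour to 7, so 44 + 1 = 45.

45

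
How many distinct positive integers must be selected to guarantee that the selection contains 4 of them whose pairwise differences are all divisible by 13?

40

Integers whose pairwise differences are multiples of 13 are exactly those sharing a remainder mod 13. The 13 residue classes mod 13 are the pigeonholes.
With 39 integers one could put 3 in each residue class and have no class reach 4.
The 40th integer pushes some class to 4, so 13·3 + 1 = 40.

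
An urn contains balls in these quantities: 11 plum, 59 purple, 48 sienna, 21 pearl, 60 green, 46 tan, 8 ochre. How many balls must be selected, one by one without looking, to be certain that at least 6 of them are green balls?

In the worst case for collecting green balls, every non-green ball comes out first.
There are 11 + 59 + 48 + 21 + 46 + 8 = 193 non-green balls altogether.
After those, each further ball must be green, so 193 + 6 = 199 draws guarantee 6 green balls.

199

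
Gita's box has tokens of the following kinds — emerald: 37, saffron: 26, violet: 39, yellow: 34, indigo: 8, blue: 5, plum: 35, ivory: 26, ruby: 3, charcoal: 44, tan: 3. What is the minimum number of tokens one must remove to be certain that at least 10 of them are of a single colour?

An adversary could hand out at most 9 tokens per colour (4 colours run out sooner): 9 + 9 + 9 + 9 + 8 + 5 + 9 + 9 + 3 + 9 + 3 = 82 tokens and still no colour has 10.
One more token lands in a colour already at 9, so 83 draws are enough and 82 are not.

83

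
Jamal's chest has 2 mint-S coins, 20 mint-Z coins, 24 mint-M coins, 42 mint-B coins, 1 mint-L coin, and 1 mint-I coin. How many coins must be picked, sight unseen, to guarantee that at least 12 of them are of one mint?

Put each drawn coin into a box by mint. The largest draw with every box below 12 takes min(count, 11) from each mint; mints with fewer than 11 contribute all they have.
Σ min(cᵢ, 11) = 2 + 11 + 11 + 11 + 1 + 1 = 37.
Draw number 37 + 1 = 38 must push one box to 12.

38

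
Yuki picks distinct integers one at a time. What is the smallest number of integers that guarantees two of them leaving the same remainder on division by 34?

The 34 residue classes mod 34 are the pigeonholes.
With 34 integers one could put 1 in each residue class and have no class reach 2.
The 35th integer pushes some class to 2, so 34·1 + 1 = 35.

35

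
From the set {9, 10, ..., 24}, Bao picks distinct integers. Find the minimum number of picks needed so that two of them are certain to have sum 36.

11

Two chosen integers sum to 36 exactly when both halves of some pair {x, 36−x} with 12 ≤ x ≤ 36−x ≤ 24 are chosen — 6 such pairs.
The remaining 4 elements (those with no distinct partner in range) can never complete a 36-sum, so the worst case takes all of them and one from each pair: 4 + 6 = 10.
The 11th integer has to be the second member of some pair, so 10 + 1 = 11.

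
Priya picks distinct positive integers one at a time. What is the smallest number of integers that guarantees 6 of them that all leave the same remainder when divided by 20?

The 20 residue classes mod 20 are the pigeonholes.
With 100 integers one could put 5 in each residue class and have no class reach 6.
The 101st integer pushes some class to 6, so 20·5 + 1 = 101.

101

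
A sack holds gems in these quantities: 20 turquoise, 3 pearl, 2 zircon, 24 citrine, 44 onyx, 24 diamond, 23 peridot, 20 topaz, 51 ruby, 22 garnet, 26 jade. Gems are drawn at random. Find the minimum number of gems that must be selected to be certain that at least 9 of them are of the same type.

78

By pigeonhole, the 11 types are the holes; the gems drawn are the pigeons.
To avoid 9 of any one type, the worst case takes at most 8 of each type, or every gem of a type that has fewer than 8.
That gives 8 + 3 + 2 + 8 + 8 + 8 + 8 + 8 + 8 + 8 + 8 = 77 gems with no type reaching 9.
The next gem forces some type to 9, so 77 + 1 = 78.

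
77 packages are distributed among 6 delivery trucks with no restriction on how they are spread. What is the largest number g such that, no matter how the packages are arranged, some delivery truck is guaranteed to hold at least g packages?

13

The 6 delivery trucks are the holes and the 77 packages are the pigeons.
If every delivery truck held at most 12 packages, the total would be at most 6 × 12 = 72, which is less than 77.
So some delivery truck holds at least ⌈77/6⌉ = 13 packages.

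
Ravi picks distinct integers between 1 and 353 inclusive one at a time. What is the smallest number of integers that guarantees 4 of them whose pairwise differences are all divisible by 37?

Integers whose pairwise differences are multiples of 37 are exactly those sharing a remainder mod 37. By the pigeonhole principle, the 37 residue classes mod 37 are the pigeonholes.
With 111 integers one could put 3 in each residue class and have no class reach 4.
The 112th integer pushes some class to 4, so 37·3 + 1 = 112.

112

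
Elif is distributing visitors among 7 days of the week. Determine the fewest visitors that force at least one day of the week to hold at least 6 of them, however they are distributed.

With 35 visitors one could put exactly 5 in each of the 7 days of the week, and no day of the week would reach 6.
By pigeonhole, one more visitor must land in a day of the week that already has 5, giving it 6.
So 7 × 5 + 1 = 36 visitors are required.

36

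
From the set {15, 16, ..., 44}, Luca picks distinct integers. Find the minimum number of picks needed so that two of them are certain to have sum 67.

20

A set avoiding the sum 67 can contain at most one of each pair {x, 67−x}, plus the 8 elements whose complement lies outside the range.
The integers 15, …, 33 (19 of them) are such a set: any two sum to at least 15+16 = 31 and at most 32+33 = 65 < 67.
By the pigeonhole principle, any 20th integer completes one of the 11 pairs, so 20 choices force a sum of 67.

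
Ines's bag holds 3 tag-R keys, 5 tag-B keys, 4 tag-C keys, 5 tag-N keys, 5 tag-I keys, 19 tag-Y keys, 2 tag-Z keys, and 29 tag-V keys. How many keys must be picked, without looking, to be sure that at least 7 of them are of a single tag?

Put each drawn key into a box by tag. The largest draw with every box below 7 takes min(count, 6) from each tag; tags with fewer than 6 contribute all they have.
Σ min(cᵢ, 6) = 3 + 5 + 4 + 5 + 5 + 6 + 2 + 6 = 36.
Draw number 36 + 1 = 37 must push one box to 7.

37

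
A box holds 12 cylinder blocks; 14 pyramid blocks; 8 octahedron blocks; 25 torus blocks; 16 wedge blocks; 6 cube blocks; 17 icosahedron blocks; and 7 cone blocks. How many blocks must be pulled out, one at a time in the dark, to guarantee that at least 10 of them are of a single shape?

By the pigeonhole principle, the 8 shapes are the holes; the blocks drawn are the pigeons.
To avoid 10 of any one shape, the worst case takes at most 9 of each shape, or every block of a shape that has fewer than 9.
That gives 9 + 9 + 8 + 9 + 9 + 6 + 9 + 7 = 66 blocks with no shape reaching 10.
The next block forces some shape to 10, so 66 + 1 = 67.

67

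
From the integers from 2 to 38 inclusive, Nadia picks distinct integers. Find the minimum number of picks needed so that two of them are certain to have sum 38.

21

Group the elements by complementary pair {x, 38−x}: {2,36}, {3,35}, {4,34}, …, giving 17 two-element pairs; the single value 19 (it cannot pair with itself since the integers are distinct); and 2 integers whose partner 38−x falls outside [2,38].
By pigeonhole, treating each of those 20 groups as a pigeonhole, one can pick one integer per group — 20 integers — with no two summing to 38.
The 21st integer lands in an occupied pair, forcing a sum of 38.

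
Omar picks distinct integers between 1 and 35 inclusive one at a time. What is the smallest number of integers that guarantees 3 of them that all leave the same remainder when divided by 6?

13

The 6 residue classes mod 6 are the pigeonholes.
With 12 integers one could put 2 in each residue class and have no class reach 3.
The 13th integer pushes some class to 3, so 6·2 + 1 = 13.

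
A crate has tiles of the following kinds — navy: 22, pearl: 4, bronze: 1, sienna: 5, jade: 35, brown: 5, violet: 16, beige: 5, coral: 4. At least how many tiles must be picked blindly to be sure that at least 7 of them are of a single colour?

An adversary could hand out at most 6 tiles per colour (6 colours run out sooner): 6 + 4 + 1 + 5 + 6 + 5 + 6 + 5 + 4 = 42 tiles and still no colour has 7.
Pigeonhole: one more tile lands in a colour already at 6, so 43 draws are enough and 42 are not.

43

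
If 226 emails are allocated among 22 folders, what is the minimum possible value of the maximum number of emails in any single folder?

The 22 folders are the holes and the 226 emails are the pigeons.
If every folder held at most 10 emails, the total would be at most 22 × 10 = 220, which is less than 226.
So some folder holds at least ⌈226/22⌉ = 11 emails.

11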